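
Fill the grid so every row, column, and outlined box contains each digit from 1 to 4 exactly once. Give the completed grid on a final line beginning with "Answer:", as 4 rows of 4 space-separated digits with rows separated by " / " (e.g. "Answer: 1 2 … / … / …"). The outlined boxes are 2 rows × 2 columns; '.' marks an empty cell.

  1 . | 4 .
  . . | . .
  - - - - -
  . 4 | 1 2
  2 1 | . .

Step 1. [r1c4∈{3}] r1c4 has the single candidate 3 ⇒ r1c4=3.
Step 2. [r2c2∈{2,3}] in col 2, 3 fits only at r2c2, so r2c2=3.
Step 3. [r4c3∈{3}] nothing but 3 survives at r4c3. So r4c3=3.
Step 4. [r1c2∈{2}] r1c2's peers cover all but 2, so r1c2=2.
Step 5. [r2c4∈{1}] only 1 remains possible at r2c4 ⇒ r2c4=1.
Step 6. [r4c4∈{4}] r4c4's peers cover all but 4 ⇒ r4c4=4.
Step 7. [r3c1∈{3}] r3c1's peers cover all but 3. So r3c1=3.
Step 8. [r2c1∈{4}] nothing but 4 survives at r2c1. So r2c1=4.
Step 9. [r2c3∈{2}] r2c3's peers cover all but 2, so r2c3=2.

Answer: 1 2 4 3 / 4 3 2 1 / 3 4 1 2 / 2 1 3 4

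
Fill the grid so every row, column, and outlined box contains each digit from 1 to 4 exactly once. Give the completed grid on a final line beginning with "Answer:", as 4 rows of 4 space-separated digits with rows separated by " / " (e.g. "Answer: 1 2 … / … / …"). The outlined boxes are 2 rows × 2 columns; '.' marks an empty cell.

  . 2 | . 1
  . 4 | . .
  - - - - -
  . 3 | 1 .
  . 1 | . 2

Step 1. [r4c3∈{3,4}] across row 4, 3 lands solely at r4c3, so r4c3=3.
Step 2. [r4c1∈{4}] r4c1 has the single candidate 4 ⇒ r4c1=4.
Step 3. [r2c1∈{1,3}] row 2 places 1 nowhere but r2c1 ⇒ r2c1=1.
Step 4. [r2c3∈{2}] r2c3 is down to just 2, so r2c3=2.
Step 5. [r3c1∈{2}] r3c1 is down to just 2 ⇒ r3c1=2.
Step 6. [r2c4∈{3}] r2c4's peers cover all but 3, so r2c4=3.
Step 7. [r1c3∈{4}] only 4 remains possible at r1c3 ⇒ r1c3=4.
Step 8. [r1c1∈{3}] only 3 remains possible at r1c1. So r1c1=3.
Step 9. [r3c4∈{4}] nothing but 4 survives at r3c4. So r3c4=4.

Answer: 3 2 4 1 / 1 4 2 3 / 2 3 1 4 / 4 1 3 2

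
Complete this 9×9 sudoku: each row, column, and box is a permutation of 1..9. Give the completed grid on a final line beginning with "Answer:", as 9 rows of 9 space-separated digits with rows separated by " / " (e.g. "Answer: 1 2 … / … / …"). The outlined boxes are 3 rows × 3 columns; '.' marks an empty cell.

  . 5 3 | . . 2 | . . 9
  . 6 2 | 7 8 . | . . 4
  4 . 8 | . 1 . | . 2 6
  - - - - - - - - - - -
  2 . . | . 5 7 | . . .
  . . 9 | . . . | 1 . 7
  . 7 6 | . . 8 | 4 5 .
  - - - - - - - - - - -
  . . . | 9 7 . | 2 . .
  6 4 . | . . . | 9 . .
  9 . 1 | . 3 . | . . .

Step 1. [r3c7∈{3,5,7}] r3c7 is the only open cell in row 3 admitting 7 ⇒ r3c7=7.
Step 2. [r9c8∈{4,6,7,8}] 7 has one home in row 9: r9c8. So r9c8=7.
Step 3. [r7c8∈{1,3,4,6,8}] col 8 places 4 nowhere but r7c8. So r7c8=4.
Step 4. [r9c7∈{5,6,8}] r9c7 is the only open cell in box 9 admitting 6. So r9c7=6.
Step 5. [r7c3∈{5}] r7c3 has the single candidate 5 ⇒ r7c3=5.
Step 6. [r8c5∈{2}] only 2 remains possible at r8c5 ⇒ r8c5=2.
Step 7. [r5c4∈{2,3,4,6}] 2 has one home in row 5: r5c4. So r5c4=2.
Step 8. [r4c2∈{1,3,8}] across col 2, 1 lands solely at r4c2, so r4c2=1.
Step 9. [r6c1∈{3}] only 3 remains possible at r6c1, so r6c1=3.
Step 10. [r7c1∈{8}] r7c1's peers cover all but 8. So r7c1=8.
Step 11. [r4c8∈{3,6,8,9}] r4c8 is the only open cell in row 4 admitting 9, so r4c8=9.
Step 12. [r4c4∈{3,4,6}] in row 4, 6 fits only at r4c4. So r4c4=6.
Step 13. [r5c6∈{3,4}] box 5 places 3 nowhere but r5c6. So r5c6=3.
Step 14. [r2c6∈{5,9}] r2c6 is the only open cell in row 2 admitting 9, so r2c6=9.
Step 15. [r3c6∈{5}] r3c6 has the single candidate 5, so r3c6=5.
Step 16. [r8c6∈{1}] r8c6 is down to just 1, so r8c6=1.
Step 17. [r1c4∈{4}] r1c4 is down to just 4 ⇒ r1c4=4.
Step 18. [r1c7∈{8}] r1c7 is down to just 8. So r1c7=8.
Step 19. [r4c9∈{3,8}] across row 4, 8 lands solely at r4c9 ⇒ r4c9=8.
Step 20. [r9c9∈{5}] r9c9 has the single candidate 5 ⇒ r9c9=5.
Step 21. [r2c1∈{1}] r2c1's peers cover all but 1, so r2c1=1.
Step 22. [r8c9∈{3}] r8c9's peers cover all but 3 ⇒ r8c9=3.
Step 23. [r4c7∈{3}] r4c7 has the single candidate 3. So r4c7=3.
Step 24. [r8c4∈{5,8}] 5 has one home in row 8: r8c4, so r8c4=5.
Step 25. [r5c5∈{4}] nothing but 4 survives at r5c5, so r5c5=4.
Step 26. [r5c8∈{6}] r5c8's peers cover all but 6. So r5c8=6.
Step 27. [r6c9∈{2}] r6c9's peers cover all but 2, so r6c9=2.
Step 28. [r9c2∈{2}] only 2 remains possible at r9c2, so r9c2=2.
Step 29. [r6c5∈{9}] only 9 remains possible at r6c5, so r6c5=9.
Step 30. [r9c4∈{8}] r9c4 has the single candidate 8, so r9c4=8.
Step 31. [r3c2∈{9}] r3c2 is down to just 9, so r3c2=9.
Step 32. [r3c4∈{3}] r3c4 has the single candidate 3, so r3c4=3.
Step 33. [r5c1∈{5}] r5c1 is down to just 5. So r5c1=5.
Step 34. [r7c2∈{3}] r7c2's peers cover all but 3 ⇒ r7c2=3.
Step 35. [r7c9∈{1}] r7c9's peers cover all but 1. So r7c9=1.
Step 36. [r1c5∈{6}] r1c5 is down to just 6 ⇒ r1c5=6.
Step 37. [r6c4∈{1}] r6c4's peers cover all but 1, so r6c4=1.
Step 38. [r8c3∈{7}] nothing but 7 survives at r8c3. So r8c3=7.
Step 39. [r9c6∈{4}] only 4 remains possible at r9c6. So r9c6=4.
Step 40. [r4c3∈{4}] r4c3 has the single candidate 4 ⇒ r4c3=4.
Step 41. [r2c8∈{3}] r2c8's peers cover all but 3, so r2c8=3.
Step 42. [r1c8∈{1}] r1c8's peers cover all but 1 ⇒ r1c8=1.
Step 43. [r8c8∈{8}] r8c8 has the single candidate 8 ⇒ r8c8=8.
Step 44. [r7c6∈{6}] nothing but 6 survives at r7c6, so r7c6=6.
Step 45. [r5c2∈{8}] r5c2's peers cover all but 8, so r5c2=8.
Step 46. [r1c1∈{7}] r1c1 is down to just 7. So r1c1=7.
Step 47. [r2c7∈{5}] only 5 remains possible at r2c7. So r2c7=5.

Answer: 7 5 3 4 6 2 8 1 9 / 1 6 2 7 8 9 5 3 4 / 4 9 8 3 1 5 7 2 6 / 2 1 4 6 5 7 3 9 8 / 5 8 9 2 4 3 1 6 7 / 3 7 6 1 9 8 4 5 2 / 8 3 5 9 7 6 2 4 1 / 6 4 7 5 2 1 9 8 3 / 9 2 1 8 3 4 6 7 5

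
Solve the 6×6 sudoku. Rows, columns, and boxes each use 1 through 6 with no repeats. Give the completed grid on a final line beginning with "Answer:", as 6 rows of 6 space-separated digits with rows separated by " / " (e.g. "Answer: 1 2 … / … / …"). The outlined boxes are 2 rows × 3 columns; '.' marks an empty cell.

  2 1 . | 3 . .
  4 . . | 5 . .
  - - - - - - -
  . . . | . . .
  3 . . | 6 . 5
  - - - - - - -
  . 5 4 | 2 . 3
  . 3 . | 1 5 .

Step 1. [r2c2∈{6}] nothing but 6 survives at r2c2, so r2c2=6.
Step 2. [r6c1∈{6}] r6c1 is down to just 6 ⇒ r6c1=6.
Step 3. [r3c4∈{4}] r3c4 has the single candidate 4, so r3c4=4.
Step 4. [r3c2∈{2}] r3c2 is down to just 2, so r3c2=2.
Step 5. [r3c6∈{1}] r3c6 has the single candidate 1 ⇒ r3c6=1.
Step 6. [r1c5∈{4,6}] r1c5 is the only open cell in col 5 admitting 4. So r1c5=4.
Step 7. [r3c1∈{5}] r3c1's peers cover all but 5, so r3c1=5.
Step 8. [r2c5∈{1,2}] in row 2, 1 fits only at r2c5, so r2c5=1.
Step 9. [r2c3∈{3}] r2c3's peers cover all but 3 ⇒ r2c3=3.
Step 10. [r4c3∈{1}] nothing but 1 survives at r4c3. So r4c3=1.
Step 11. [r1c6∈{6}] r1c6's peers cover all but 6 ⇒ r1c6=6.
Step 12. [r4c2∈{4}] nothing but 4 survives at r4c2, so r4c2=4.
Step 13. [r5c5∈{6}] r5c5 is down to just 6, so r5c5=6.
Step 14. [r1c3∈{5}] r1c3 has the single candidate 5. So r1c3=5.
Step 15. [r6c6∈{4}] only 4 remains possible at r6c6 ⇒ r6c6=4.
Step 16. [r6c3∈{2}] nothing but 2 survives at r6c3. So r6c3=2.
Step 17. [r4c5∈{2}] r4c5 is down to just 2, so r4c5=2.
Step 18. [r5c1∈{1}] only 1 remains possible at r5c1, so r5c1=1.
Step 19. [r2c6∈{2}] only 2 remains possible at r2c6, so r2c6=2.
Step 20. [r3c5∈{3}] r3c5 is down to just 3, so r3c5=3.
Step 21. [r3c3∈{6}] nothing but 6 survives at r3c3, so r3c3=6.

Answer: 2 1 5 3 4 6 / 4 6 3 5 1 2 / 5 2 6 4 3 1 / 3 4 1 6 2 5 / 1 5 4 2 6 3 / 6 3 2 1 5 4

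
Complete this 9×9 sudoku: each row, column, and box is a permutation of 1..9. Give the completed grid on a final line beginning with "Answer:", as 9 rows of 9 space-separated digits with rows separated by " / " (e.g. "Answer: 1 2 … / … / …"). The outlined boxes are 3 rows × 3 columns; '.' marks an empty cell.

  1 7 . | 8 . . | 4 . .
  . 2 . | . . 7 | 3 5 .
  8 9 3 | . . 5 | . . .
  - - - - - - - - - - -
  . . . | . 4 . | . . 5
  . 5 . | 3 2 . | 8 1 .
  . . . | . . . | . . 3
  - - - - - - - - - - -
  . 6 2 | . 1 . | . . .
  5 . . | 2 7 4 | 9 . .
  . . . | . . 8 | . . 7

Step 1. [r3c5∈{6}] only 6 remains possible at r3c5, so r3c5=6.
Step 2. [r2c5∈{9}] r2c5 has the single candidate 9. So r2c5=9.
Step 3. [r7c1∈{3,4,7,9}] 7 has one home in row 7: r7c1. So r7c1=7.
Step 4. [r9c4∈{5,6,9}] r9c4 is the only open cell in box 8 admitting 6, so r9c4=6.
Step 5. [r5c3∈{4,6,7,9}] r5c3 is the only open cell in row 5 admitting 7, so r5c3=7.
Step 6. [r2c9∈{1,6,8}] r2c9 is the only open cell in row 2 admitting 8, so r2c9=8.
Step 7. [r2c4∈{1,4}] r2c4 is the only open cell in row 2 admitting 1 ⇒ r2c4=1.
Step 8. [r1c6∈{2,3}] across col 6, 2 lands solely at r1c6, so r1c6=2.
Step 9. [r7c6∈{3,9}] 3 has one home in col 6: r7c6. So r7c6=3.
Step 10. [r6c5∈{5,8}] r6c5 is the only open cell in col 5 admitting 8. So r6c5=8.
Step 11. [r7c9∈{4}] nothing but 4 survives at r7c9 ⇒ r7c9=4.
Step 12. [r6c8∈{2,4,6,7,9}] col 8 places 4 nowhere but r6c8 ⇒ r6c8=4.
Step 13. [r6c2∈{1}] r6c2 has the single candidate 1 ⇒ r6c2=1.
Step 14. [r5c1∈{4,6,9}] row 5 places 4 nowhere but r5c1. So r5c1=4.
Step 15. [r2c1∈{6}] r2c1 is down to just 6. So r2c1=6.
Step 16. [r3c9∈{1,2}] across col 9, 2 lands solely at r3c9. So r3c9=2.
Step 17. [r8c9∈{1,6}] r8c9 is the only open cell in col 9 admitting 1. So r8c9=1.
Step 18. [r8c8∈{3,6,8}] row 8 places 6 nowhere but r8c8 ⇒ r8c8=6.
Step 19. [r8c2∈{3,8}] across row 8, 3 lands solely at r8c2 ⇒ r8c2=3.
Step 20. [r7c4∈{5,9}] 9 has one home in row 7: r7c4 ⇒ r7c4=9.
Step 21. [r4c4∈{7}] r4c4 is down to just 7, so r4c4=7.
Step 22. [r6c7∈{2,6,7}] across row 6, 7 lands solely at r6c7. So r6c7=7.
Step 23. [r4c7∈{2,6}] in col 7, 6 fits only at r4c7, so r4c7=6.
Step 24. [r4c8∈{2,9}] r4c8 is the only open cell in box 6 admitting 2 ⇒ r4c8=2.
Step 25. [r9c1∈{9}] only 9 remains possible at r9c1, so r9c1=9.
Step 26. [r5c6∈{6,9}] 6 has one home in row 5: r5c6. So r5c6=6.
Step 27. [r6c6∈{9}] r6c6 is down to just 9, so r6c6=9.
Step 28. [r4c3∈{8,9}] in row 4, 9 fits only at r4c3, so r4c3=9.
Step 29. [r2c3∈{4}] r2c3 is down to just 4 ⇒ r2c3=4.
Step 30. [r1c8∈{9}] nothing but 9 survives at r1c8, so r1c8=9.
Step 31. [r9c7∈{2,5}] across row 9, 2 lands solely at r9c7, so r9c7=2.
Step 32. [r9c3∈{1}] r9c3's peers cover all but 1, so r9c3=1.
Step 33. [r8c3∈{8}] nothing but 8 survives at r8c3, so r8c3=8.
Step 34. [r3c4∈{4}] only 4 remains possible at r3c4, so r3c4=4.
Step 35. [r4c1∈{3}] only 3 remains possible at r4c1. So r4c1=3.
Step 36. [r9c2∈{4}] r9c2 is down to just 4, so r9c2=4.
Step 37. [r7c8∈{8}] r7c8 has the single candidate 8, so r7c8=8.
Step 38. [r5c9∈{9}] r5c9 is down to just 9, so r5c9=9.
Step 39. [r9c8∈{3}] r9c8 has the single candidate 3, so r9c8=3.
Step 40. [r3c7∈{1}] r3c7 has the single candidate 1, so r3c7=1.
Step 41. [r4c6∈{1}] r4c6 has the single candidate 1 ⇒ r4c6=1.
Step 42. [r4c2∈{8}] only 8 remains possible at r4c2 ⇒ r4c2=8.
Step 43. [r9c5∈{5}] r9c5 has the single candidate 5. So r9c5=5.
Step 44. [r3c8∈{7}] nothing but 7 survives at r3c8. So r3c8=7.
Step 45. [r6c3∈{6}] r6c3 has the single candidate 6, so r6c3=6.
Step 46. [r1c5∈{3}] r1c5's peers cover all but 3 ⇒ r1c5=3.
Step 47. [r1c9∈{6}] r1c9's peers cover all but 6, so r1c9=6.
Step 48. [r1c3∈{5}] r1c3 has the single candidate 5. So r1c3=5.
Step 49. [r6c1∈{2}] r6c1 is down to just 2. So r6c1=2.
Step 50. [r6c4∈{5}] nothing but 5 survives at r6c4 ⇒ r6c4=5.
Step 51. [r7c7∈{5}] r7c7 is down to just 5, so r7c7=5.

Answer: 1 7 5 8 3 2 4 9 6 / 6 2 4 1 9 7 3 5 8 / 8 9 3 4 6 5 1 7 2 / 3 8 9 7 4 1 6 2 5 / 4 5 7 3 2 6 8 1 9 / 2 1 6 5 8 9 7 4 3 / 7 6 2 9 1 3 5 8 4 / 5 3 8 2 7 4 9 6 1 / 9 4 1 6 5 8 2 3 7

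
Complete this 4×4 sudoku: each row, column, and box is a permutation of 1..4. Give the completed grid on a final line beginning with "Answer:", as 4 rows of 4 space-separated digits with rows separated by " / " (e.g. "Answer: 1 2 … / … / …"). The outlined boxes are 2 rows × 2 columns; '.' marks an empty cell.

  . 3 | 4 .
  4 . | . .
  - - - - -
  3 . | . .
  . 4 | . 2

Step 1. [r3c3∈{1}] r3c3 is down to just 1. So r3c3=1.
Step 2. [r2c2∈{1,2}] in col 2, 1 fits only at r2c2, so r2c2=1.
Step 3. [r4c3∈{3}] only 3 remains possible at r4c3. So r4c3=3.
Step 4. [r2c4∈{3}] only 3 remains possible at r2c4. So r2c4=3.
Step 5. [r1c1∈{2}] only 2 remains possible at r1c1, so r1c1=2.
Step 6. [r3c4∈{4}] r3c4 has the single candidate 4. So r3c4=4.
Step 7. [r3c2∈{2}] only 2 remains possible at r3c2, so r3c2=2.
Step 8. [r1c4∈{1}] r1c4 has the single candidate 1 ⇒ r1c4=1.
Step 9. [r4c1∈{1}] r4c1 has the single candidate 1, so r4c1=1.
Step 10. [r2c3∈{2}] r2c3 has the single candidate 2. So r2c3=2.

Answer: 2 3 4 1 / 4 1 2 3 / 3 2 1 4 / 1 4 3 2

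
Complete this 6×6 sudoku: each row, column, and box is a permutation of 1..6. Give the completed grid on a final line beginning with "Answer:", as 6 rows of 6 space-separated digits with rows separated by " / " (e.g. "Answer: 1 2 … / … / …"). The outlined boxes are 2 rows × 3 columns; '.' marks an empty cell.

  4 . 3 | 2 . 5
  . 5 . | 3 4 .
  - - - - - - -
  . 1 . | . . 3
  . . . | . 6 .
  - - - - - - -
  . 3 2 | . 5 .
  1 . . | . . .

Step 1. [r5c1∈{6}] r5c1 is down to just 6. So r5c1=6.
Step 2. [r4c2∈{2,4}] r4c2 is the only open cell in col 2 admitting 2 ⇒ r4c2=2.
Step 3. [r3c1∈{5}] r3c1's peers cover all but 5, so r3c1=5.
Step 4. [r3c4∈{4}] nothing but 4 survives at r3c4. So r3c4=4.
Step 5. [r6c6∈{2,4,6}] 2 has one home in col 6: r6c6, so r6c6=2.
Step 6. [r4c6∈{1}] r4c6 is down to just 1. So r4c6=1.
Step 7. [r1c2∈{6}] r1c2 is down to just 6 ⇒ r1c2=6.
Step 8. [r6c2∈{4}] r6c2's peers cover all but 4 ⇒ r6c2=4.
Step 9. [r3c3∈{6}] r3c3's peers cover all but 6. So r3c3=6.
Step 10. [r4c1∈{3}] r4c1 is down to just 3 ⇒ r4c1=3.
Step 11. [r2c3∈{1}] r2c3 is down to just 1, so r2c3=1.
Step 12. [r4c4∈{5}] only 5 remains possible at r4c4 ⇒ r4c4=5.
Step 13. [r5c6∈{4}] r5c6 is down to just 4. So r5c6=4.
Step 14. [r2c6∈{6}] r2c6's peers cover all but 6. So r2c6=6.
Step 15. [r6c3∈{5}] r6c3 is down to just 5 ⇒ r6c3=5.
Step 16. [r1c5∈{1}] only 1 remains possible at r1c5. So r1c5=1.
Step 17. [r2c1∈{2}] r2c1's peers cover all but 2. So r2c1=2.
Step 18. [r6c5∈{3}] r6c5 has the single candidate 3. So r6c5=3.
Step 19. [r3c5∈{2}] nothing but 2 survives at r3c5 ⇒ r3c5=2.
Step 20. [r4c3∈{4}] nothing but 4 survives at r4c3 ⇒ r4c3=4.
Step 21. [r6c4∈{6}] r6c4's peers cover all but 6 ⇒ r6c4=6.
Step 22. [r5c4∈{1}] r5c4 is down to just 1, so r5c4=1.

Answer: 4 6 3 2 1 5 / 2 5 1 3 4 6 / 5 1 6 4 2 3 / 3 2 4 5 6 1 / 6 3 2 1 5 4 / 1 4 5 6 3 2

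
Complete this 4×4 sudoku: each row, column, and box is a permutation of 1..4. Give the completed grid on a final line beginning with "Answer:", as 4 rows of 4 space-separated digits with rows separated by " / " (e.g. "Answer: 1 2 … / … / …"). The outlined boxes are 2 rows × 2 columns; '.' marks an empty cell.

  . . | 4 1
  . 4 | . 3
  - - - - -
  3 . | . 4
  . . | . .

Step 1. [r4c4∈{2}] r4c4 is down to just 2, so r4c4=2.
Step 2. [r4c2∈{1}] r4c2's peers cover all but 1, so r4c2=1.
Step 3. [r1c1∈{2}] only 2 remains possible at r1c1. So r1c1=2.
Step 4. [r2c1∈{1}] r2c1 is down to just 1, so r2c1=1.
Step 5. [r3c3∈{1}] r3c3 is down to just 1, so r3c3=1.
Step 6. [r4c3∈{3}] r4c3's peers cover all but 3 ⇒ r4c3=3.
Step 7. [r3c2∈{2}] r3c2 is down to just 2. So r3c2=2.
Step 8. [r2c3∈{2}] r2c3 is down to just 2, so r2c3=2.
Step 9. [r4c1∈{4}] only 4 remains possible at r4c1, so r4c1=4.
Step 10. [r1c2∈{3}] only 3 remains possible at r1c2. So r1c2=3.

Answer: 2 3 4 1 / 1 4 2 3 / 3 2 1 4 / 4 1 3 2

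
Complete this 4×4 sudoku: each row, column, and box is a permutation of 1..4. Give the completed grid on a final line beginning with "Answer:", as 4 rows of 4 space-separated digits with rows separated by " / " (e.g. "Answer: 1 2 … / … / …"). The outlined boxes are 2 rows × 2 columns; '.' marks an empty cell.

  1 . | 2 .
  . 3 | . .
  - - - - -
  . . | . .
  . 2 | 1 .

Step 1. [r2c3∈{4}] only 4 remains possible at r2c3, so r2c3=4.
Step 2. [r3c3∈{3}] r3c3 has the single candidate 3, so r3c3=3.
Step 3. [r3c1∈{4}] r3c1 has the single candidate 4 ⇒ r3c1=4.
Step 4. [r1c2∈{4}] only 4 remains possible at r1c2 ⇒ r1c2=4.
Step 5. [r2c4∈{1}] r2c4's peers cover all but 1 ⇒ r2c4=1.
Step 6. [r4c4∈{4}] r4c4's peers cover all but 4. So r4c4=4.
Step 7. [r3c4∈{2}] only 2 remains possible at r3c4 ⇒ r3c4=2.
Step 8. [r4c1∈{3}] r4c1's peers cover all but 3, so r4c1=3.
Step 9. [r3c2∈{1}] only 1 remains possible at r3c2. So r3c2=1.
Step 10. [r2c1∈{2}] r2c1's peers cover all but 2, so r2c1=2.
Step 11. [r1c4∈{3}] r1c4 has the single candidate 3, so r1c4=3.

Answer: 1 4 2 3 / 2 3 4 1 / 4 1 3 2 / 3 2 1 4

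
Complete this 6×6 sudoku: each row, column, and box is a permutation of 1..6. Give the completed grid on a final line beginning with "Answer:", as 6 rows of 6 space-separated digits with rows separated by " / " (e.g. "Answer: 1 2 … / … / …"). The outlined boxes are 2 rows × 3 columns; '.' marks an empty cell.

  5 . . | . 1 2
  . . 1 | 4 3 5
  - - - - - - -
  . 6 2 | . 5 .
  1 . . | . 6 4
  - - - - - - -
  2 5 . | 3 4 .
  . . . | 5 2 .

Step 1. [r4c2∈{3}] r4c2 has the single candidate 3. So r4c2=3.
Step 2. [r5c3∈{6}] r5c3 is down to just 6, so r5c3=6.
Step 3. [r1c3∈{3,4}] in row 1, 3 fits only at r1c3. So r1c3=3.
Step 4. [r6c2∈{1,4}] col 2 places 1 nowhere but r6c2 ⇒ r6c2=1.
Step 5. [r6c1∈{3,4}] r6c1 is the only open cell in row 6 admitting 3 ⇒ r6c1=3.
Step 6. [r5c6∈{1}] r5c6 has the single candidate 1 ⇒ r5c6=1.
Step 7. [r3c1∈{4}] r3c1's peers cover all but 4, so r3c1=4.
Step 8. [r4c4∈{2}] r4c4 is down to just 2, so r4c4=2.
Step 9. [r4c3∈{5}] r4c3's peers cover all but 5. So r4c3=5.
Step 10. [r1c4∈{6}] only 6 remains possible at r1c4, so r1c4=6.
Step 11. [r2c2∈{2}] nothing but 2 survives at r2c2. So r2c2=2.
Step 12. [r1c2∈{4}] r1c2 is down to just 4 ⇒ r1c2=4.
Step 13. [r3c4∈{1}] r3c4's peers cover all but 1 ⇒ r3c4=1.
Step 14. [r3c6∈{3}] only 3 remains possible at r3c6 ⇒ r3c6=3.
Step 15. [r2c1∈{6}] nothing but 6 survives at r2c1, so r2c1=6.
Step 16. [r6c6∈{6}] nothing but 6 survives at r6c6 ⇒ r6c6=6.
Step 17. [r6c3∈{4}] r6c3 has the single candidate 4 ⇒ r6c3=4.

Answer: 5 4 3 6 1 2 / 6 2 1 4 3 5 / 4 6 2 1 5 3 / 1 3 5 2 6 4 / 2 5 6 3 4 1 / 3 1 4 5 2 6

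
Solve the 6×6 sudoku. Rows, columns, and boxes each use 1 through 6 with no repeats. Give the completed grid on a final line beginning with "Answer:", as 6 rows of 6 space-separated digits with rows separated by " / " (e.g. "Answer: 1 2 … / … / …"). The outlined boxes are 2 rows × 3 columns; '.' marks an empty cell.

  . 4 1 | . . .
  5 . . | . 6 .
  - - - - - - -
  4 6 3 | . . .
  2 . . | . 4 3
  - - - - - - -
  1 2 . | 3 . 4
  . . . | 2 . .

Step 1. [r5c5∈{5}] only 5 remains possible at r5c5. So r5c5=5.
Step 2. [r1c4∈{5}] r1c4 is down to just 5, so r1c4=5.
Step 3. [r3c4∈{1}] only 1 remains possible at r3c4, so r3c4=1.
Step 4. [r1c6∈{2}] nothing but 2 survives at r1c6. So r1c6=2.
Step 5. [r6c6∈{1,6}] in col 6, 6 fits only at r6c6. So r6c6=6.
Step 6. [r4c3∈{5}] r4c3's peers cover all but 5, so r4c3=5.
Step 7. [r2c2∈{3}] r2c2 is down to just 3 ⇒ r2c2=3.
Step 8. [r4c4∈{6}] r4c4 has the single candidate 6. So r4c4=6.
Step 9. [r3c5∈{2}] r3c5's peers cover all but 2. So r3c5=2.
Step 10. [r6c1∈{3}] only 3 remains possible at r6c1 ⇒ r6c1=3.
Step 11. [r6c2∈{5}] only 5 remains possible at r6c2 ⇒ r6c2=5.
Step 12. [r2c4∈{4}] r2c4 is down to just 4, so r2c4=4.
Step 13. [r6c3∈{4}] only 4 remains possible at r6c3, so r6c3=4.
Step 14. [r3c6∈{5}] r3c6's peers cover all but 5 ⇒ r3c6=5.
Step 15. [r2c6∈{1}] r2c6 has the single candidate 1. So r2c6=1.
Step 16. [r6c5∈{1}] only 1 remains possible at r6c5. So r6c5=1.
Step 17. [r2c3∈{2}] r2c3's peers cover all but 2. So r2c3=2.
Step 18. [r1c5∈{3}] only 3 remains possible at r1c5 ⇒ r1c5=3.
Step 19. [r1c1∈{6}] nothing but 6 survives at r1c1, so r1c1=6.
Step 20. [r4c2∈{1}] r4c2 has the single candidate 1 ⇒ r4c2=1.
Step 21. [r5c3∈{6}] r5c3 is down to just 6. So r5c3=6.

Answer: 6 4 1 5 3 2 / 5 3 2 4 6 1 / 4 6 3 1 2 5 / 2 1 5 6 4 3 / 1 2 6 3 5 4 / 3 5 4 2 1 6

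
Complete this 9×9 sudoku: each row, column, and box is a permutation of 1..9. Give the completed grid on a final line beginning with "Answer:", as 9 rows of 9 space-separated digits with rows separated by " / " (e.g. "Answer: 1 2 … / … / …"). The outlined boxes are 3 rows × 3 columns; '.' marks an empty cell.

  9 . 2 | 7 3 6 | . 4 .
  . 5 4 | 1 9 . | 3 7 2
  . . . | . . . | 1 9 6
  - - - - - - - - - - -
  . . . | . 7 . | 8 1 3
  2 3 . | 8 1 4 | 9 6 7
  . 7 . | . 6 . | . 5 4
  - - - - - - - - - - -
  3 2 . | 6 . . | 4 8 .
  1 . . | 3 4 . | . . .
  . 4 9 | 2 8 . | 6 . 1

Step 1. [r3c2∈{8}] nothing but 8 survives at r3c2. So r3c2=8.
Step 2. [r7c5∈{5}] r7c5 is down to just 5. So r7c5=5.
Step 3. [r7c3∈{7}] r7c3 is down to just 7, so r7c3=7.
Step 4. [r4c6∈{2,5,9}] 2 has one home in row 4: r4c6. So r4c6=2.
Step 5. [r4c4∈{5,9}] box 5 places 5 nowhere but r4c4, so r4c4=5.
Step 6. [r4c3∈{6}] only 6 remains possible at r4c3, so r4c3=6.
Step 7. [r8c7∈{2,5,7}] r8c7 is the only open cell in col 7 admitting 7. So r8c7=7.
Step 8. [r8c6∈{9}] nothing but 9 survives at r8c6. So r8c6=9.
Step 9. [r8c3∈{5,8}] across row 8, 8 lands solely at r8c3 ⇒ r8c3=8.
Step 10. [r1c9∈{5,8}] in row 1, 8 fits only at r1c9 ⇒ r1c9=8.
Step 11. [r6c7∈{2}] r6c7 is down to just 2. So r6c7=2.
Step 12. [r9c8∈{3}] nothing but 3 survives at r9c8, so r9c8=3.
Step 13. [r6c4∈{9}] r6c4's peers cover all but 9. So r6c4=9.
Step 14. [r3c6∈{5}] r3c6's peers cover all but 5. So r3c6=5.
Step 15. [r7c6∈{1}] r7c6's peers cover all but 1. So r7c6=1.
Step 16. [r3c1∈{7}] r3c1 is down to just 7, so r3c1=7.
Step 17. [r6c3∈{1}] nothing but 1 survives at r6c3 ⇒ r6c3=1.
Step 18. [r1c7∈{5}] r1c7 has the single candidate 5, so r1c7=5.
Step 19. [r7c9∈{9}] only 9 remains possible at r7c9. So r7c9=9.
Step 20. [r6c6∈{3}] r6c6 has the single candidate 3, so r6c6=3.
Step 21. [r4c1∈{4}] r4c1 has the single candidate 4. So r4c1=4.
Step 22. [r8c8∈{2}] nothing but 2 survives at r8c8, so r8c8=2.
Step 23. [r9c1∈{5}] only 5 remains possible at r9c1. So r9c1=5.
Step 24. [r5c3∈{5}] r5c3's peers cover all but 5. So r5c3=5.
Step 25. [r3c4∈{4}] r3c4 is down to just 4, so r3c4=4.
Step 26. [r8c9∈{5}] r8c9 is down to just 5, so r8c9=5.
Step 27. [r3c3∈{3}] nothing but 3 survives at r3c3 ⇒ r3c3=3.
Step 28. [r8c2∈{6}] only 6 remains possible at r8c2 ⇒ r8c2=6.
Step 29. [r6c1∈{8}] r6c1's peers cover all but 8. So r6c1=8.
Step 30. [r1c2∈{1}] nothing but 1 survives at r1c2 ⇒ r1c2=1.
Step 31. [r3c5∈{2}] r3c5 is down to just 2. So r3c5=2.
Step 32. [r9c6∈{7}] r9c6 has the single candidate 7 ⇒ r9c6=7.
Step 33. [r2c1∈{6}] r2c1 is down to just 6. So r2c1=6.
Step 34. [r2c6∈{8}] r2c6's peers cover all but 8 ⇒ r2c6=8.
Step 35. [r4c2∈{9}] r4c2's peers cover all but 9. So r4c2=9.

Answer: 9 1 2 7 3 6 5 4 8 / 6 5 4 1 9 8 3 7 2 / 7 8 3 4 2 5 1 9 6 / 4 9 6 5 7 2 8 1 3 / 2 3 5 8 1 4 9 6 7 / 8 7 1 9 6 3 2 5 4 / 3 2 7 6 5 1 4 8 9 / 1 6 8 3 4 9 7 2 5 / 5 4 9 2 8 7 6 3 1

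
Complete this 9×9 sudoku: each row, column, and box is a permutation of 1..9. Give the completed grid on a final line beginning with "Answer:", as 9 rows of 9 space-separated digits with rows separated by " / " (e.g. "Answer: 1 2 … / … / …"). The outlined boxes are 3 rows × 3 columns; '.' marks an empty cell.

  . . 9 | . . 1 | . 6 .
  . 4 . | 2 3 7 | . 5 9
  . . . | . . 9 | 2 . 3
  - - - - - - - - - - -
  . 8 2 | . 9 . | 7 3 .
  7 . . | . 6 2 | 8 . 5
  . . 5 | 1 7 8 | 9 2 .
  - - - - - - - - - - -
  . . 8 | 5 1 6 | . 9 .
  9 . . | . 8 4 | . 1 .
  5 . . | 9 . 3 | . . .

Step 1. [r5c8∈{4}] nothing but 4 survives at r5c8, so r5c8=4.
Step 2. [r9c3∈{1,4,6,7}] across col 3, 4 lands solely at r9c3, so r9c3=4.
Step 3. [r3c4∈{4,6,8}] col 4 places 6 nowhere but r3c4. So r3c4=6.
Step 4. [r9c2∈{1,2,6,7}] row 9 places 1 nowhere but r9c2, so r9c2=1.
Step 5. [r6c9∈{6}] only 6 remains possible at r6c9, so r6c9=6.
Step 6. [r6c2∈{3}] r6c2 has the single candidate 3 ⇒ r6c2=3.
Step 7. [r1c7∈{4}] r1c7 has the single candidate 4. So r1c7=4.
Step 8. [r8c2∈{2,6,7}] 6 has one home in col 2: r8c2. So r8c2=6.
Step 9. [r2c1∈{1,6,8}] in row 2, 8 fits only at r2c1, so r2c1=8.
Step 10. [r5c3∈{1}] only 1 remains possible at r5c3, so r5c3=1.
Step 11. [r3c3∈{7}] r3c3 is down to just 7. So r3c3=7.
Step 12. [r1c9∈{7,8}] in row 1, 7 fits only at r1c9, so r1c9=7.
Step 13. [r7c7∈{3}] r7c7's peers cover all but 3 ⇒ r7c7=3.
Step 14. [r7c1∈{2}] r7c1 has the single candidate 2. So r7c1=2.
Step 15. [r3c2∈{5}] r3c2's peers cover all but 5 ⇒ r3c2=5.
Step 16. [r9c9∈{2,8}] across col 9, 8 lands solely at r9c9 ⇒ r9c9=8.
Step 17. [r6c1∈{4}] r6c1 has the single candidate 4, so r6c1=4.
Step 18. [r3c1∈{1}] r3c1 is down to just 1, so r3c1=1.
Step 19. [r8c3∈{3}] r8c3 is down to just 3. So r8c3=3.
Step 20. [r4c9∈{1}] r4c9's peers cover all but 1 ⇒ r4c9=1.
Step 21. [r1c5∈{5}] nothing but 5 survives at r1c5. So r1c5=5.
Step 22. [r8c7∈{5}] nothing but 5 survives at r8c7, so r8c7=5.
Step 23. [r8c4∈{7}] only 7 remains possible at r8c4 ⇒ r8c4=7.
Step 24. [r7c2∈{7}] r7c2 has the single candidate 7. So r7c2=7.
Step 25. [r9c5∈{2}] r9c5 is down to just 2, so r9c5=2.
Step 26. [r1c4∈{8}] r1c4's peers cover all but 8. So r1c4=8.
Step 27. [r4c4∈{4}] r4c4's peers cover all but 4, so r4c4=4.
Step 28. [r2c7∈{1}] r2c7 is down to just 1 ⇒ r2c7=1.
Step 29. [r1c1∈{3}] r1c1 is down to just 3, so r1c1=3.
Step 30. [r1c2∈{2}] nothing but 2 survives at r1c2 ⇒ r1c2=2.
Step 31. [r5c2∈{9}] r5c2 has the single candidate 9. So r5c2=9.
Step 32. [r7c9∈{4}] only 4 remains possible at r7c9, so r7c9=4.
Step 33. [r5c4∈{3}] r5c4 has the single candidate 3, so r5c4=3.
Step 34. [r8c9∈{2}] nothing but 2 survives at r8c9 ⇒ r8c9=2.
Step 35. [r9c8∈{7}] only 7 remains possible at r9c8 ⇒ r9c8=7.
Step 36. [r3c5∈{4}] r3c5's peers cover all but 4. So r3c5=4.
Step 37. [r2c3∈{6}] nothing but 6 survives at r2c3. So r2c3=6.
Step 38. [r4c6∈{5}] only 5 remains possible at r4c6 ⇒ r4c6=5.
Step 39. [r4c1∈{6}] only 6 remains possible at r4c1. So r4c1=6.
Step 40. [r3c8∈{8}] r3c8 has the single candidate 8 ⇒ r3c8=8.
Step 41. [r9c7∈{6}] r9c7's peers cover all but 6 ⇒ r9c7=6.

Answer: 3 2 9 8 5 1 4 6 7 / 8 4 6 2 3 7 1 5 9 / 1 5 7 6 4 9 2 8 3 / 6 8 2 4 9 5 7 3 1 / 7 9 1 3 6 2 8 4 5 / 4 3 5 1 7 8 9 2 6 / 2 7 8 5 1 6 3 9 4 / 9 6 3 7 8 4 5 1 2 / 5 1 4 9 2 3 6 7 8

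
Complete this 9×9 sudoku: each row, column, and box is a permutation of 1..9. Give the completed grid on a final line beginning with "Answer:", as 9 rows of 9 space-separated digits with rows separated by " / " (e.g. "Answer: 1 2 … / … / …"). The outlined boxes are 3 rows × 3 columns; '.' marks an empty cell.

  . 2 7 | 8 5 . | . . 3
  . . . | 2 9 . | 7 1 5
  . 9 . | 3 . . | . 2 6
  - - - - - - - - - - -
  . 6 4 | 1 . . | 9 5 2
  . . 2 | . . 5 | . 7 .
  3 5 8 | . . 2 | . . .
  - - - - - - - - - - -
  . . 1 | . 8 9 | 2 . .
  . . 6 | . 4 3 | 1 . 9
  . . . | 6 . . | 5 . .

Step 1. [r1c7∈{4}] only 4 remains possible at r1c7 ⇒ r1c7=4.
Step 2. [r4c1∈{7}] only 7 remains possible at r4c1 ⇒ r4c1=7.
Step 3. [r8c8∈{8}] r8c8's peers cover all but 8, so r8c8=8.
Step 4. [r5c7∈{3,6,8}] r5c7 is the only open cell in col 7 admitting 3 ⇒ r5c7=3.
Step 5. [r7c8∈{3,4,6}] across row 7, 6 lands solely at r7c8, so r7c8=6.
Step 6. [r7c2∈{3,4,7}] across row 7, 3 lands solely at r7c2, so r7c2=3.
Step 7. [r6c8∈{4}] r6c8 is down to just 4, so r6c8=4.
Step 8. [r5c1∈{1,9}] box 4 places 9 nowhere but r5c1 ⇒ r5c1=9.
Step 9. [r9c5∈{1,2,7}] col 5 places 2 nowhere but r9c5, so r9c5=2.
Step 10. [r3c5∈{1,7}] col 5 places 1 nowhere but r3c5 ⇒ r3c5=1.
Step 11. [r3c6∈{4,7}] 7 has one home in row 3: r3c6 ⇒ r3c6=7.
Step 12. [r3c1∈{4,5,8}] in row 3, 4 fits only at r3c1. So r3c1=4.
Step 13. [r9c2∈{4,7,8}] r9c2 is the only open cell in col 2 admitting 4. So r9c2=4.
Step 14. [r6c5∈{6,7}] r6c5 is the only open cell in col 5 admitting 7 ⇒ r6c5=7.
Step 15. [r1c6∈{6}] only 6 remains possible at r1c6 ⇒ r1c6=6.
Step 16. [r7c1∈{5}] r7c1 has the single candidate 5. So r7c1=5.
Step 17. [r7c4∈{7}] r7c4's peers cover all but 7, so r7c4=7.
Step 18. [r5c2∈{1}] r5c2 has the single candidate 1 ⇒ r5c2=1.
Step 19. [r2c2∈{8}] r2c2's peers cover all but 8. So r2c2=8.
Step 20. [r5c9∈{8}] nothing but 8 survives at r5c9 ⇒ r5c9=8.
Step 21. [r2c3∈{3}] r2c3 is down to just 3 ⇒ r2c3=3.
Step 22. [r9c3∈{9}] r9c3's peers cover all but 9, so r9c3=9.
Step 23. [r5c4∈{4}] only 4 remains possible at r5c4. So r5c4=4.
Step 24. [r6c9∈{1}] nothing but 1 survives at r6c9. So r6c9=1.
Step 25. [r6c7∈{6}] nothing but 6 survives at r6c7. So r6c7=6.
Step 26. [r1c8∈{9}] r1c8's peers cover all but 9, so r1c8=9.
Step 27. [r8c1∈{2}] r8c1 has the single candidate 2, so r8c1=2.
Step 28. [r3c3∈{5}] r3c3 is down to just 5. So r3c3=5.
Step 29. [r2c1∈{6}] only 6 remains possible at r2c1, so r2c1=6.
Step 30. [r6c4∈{9}] r6c4 has the single candidate 9 ⇒ r6c4=9.
Step 31. [r8c4∈{5}] r8c4's peers cover all but 5. So r8c4=5.
Step 32. [r5c5∈{6}] nothing but 6 survives at r5c5. So r5c5=6.
Step 33. [r9c6∈{1}] r9c6 is down to just 1 ⇒ r9c6=1.
Step 34. [r4c6∈{8}] r4c6 has the single candidate 8, so r4c6=8.
Step 35. [r8c2∈{7}] only 7 remains possible at r8c2, so r8c2=7.
Step 36. [r1c1∈{1}] r1c1's peers cover all but 1, so r1c1=1.
Step 37. [r9c8∈{3}] nothing but 3 survives at r9c8 ⇒ r9c8=3.
Step 38. [r4c5∈{3}] r4c5 has the single candidate 3 ⇒ r4c5=3.
Step 39. [r9c9∈{7}] r9c9 is down to just 7, so r9c9=7.
Step 40. [r7c9∈{4}] nothing but 4 survives at r7c9 ⇒ r7c9=4.
Step 41. [r3c7∈{8}] nothing but 8 survives at r3c7, so r3c7=8.
Step 42. [r2c6∈{4}] nothing but 4 survives at r2c6. So r2c6=4.
Step 43. [r9c1∈{8}] r9c1 is down to just 8. So r9c1=8.

Answer: 1 2 7 8 5 6 4 9 3 / 6 8 3 2 9 4 7 1 5 / 4 9 5 3 1 7 8 2 6 / 7 6 4 1 3 8 9 5 2 / 9 1 2 4 6 5 3 7 8 / 3 5 8 9 7 2 6 4 1 / 5 3 1 7 8 9 2 6 4 / 2 7 6 5 4 3 1 8 9 / 8 4 9 6 2 1 5 3 7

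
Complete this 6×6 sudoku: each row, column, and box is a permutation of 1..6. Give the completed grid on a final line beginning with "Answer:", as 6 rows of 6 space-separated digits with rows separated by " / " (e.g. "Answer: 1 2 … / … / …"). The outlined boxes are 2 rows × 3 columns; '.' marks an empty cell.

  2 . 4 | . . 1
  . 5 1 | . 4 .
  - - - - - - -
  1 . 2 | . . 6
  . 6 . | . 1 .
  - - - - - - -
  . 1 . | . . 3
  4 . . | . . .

Step 1. [r5c4∈{2,4,5,6}] row 5 places 4 nowhere but r5c4 ⇒ r5c4=4.
Step 2. [r5c5∈{2,5,6}] row 5 places 2 nowhere but r5c5 ⇒ r5c5=2.
Step 3. [r1c2∈{3}] r1c2 is down to just 3. So r1c2=3.
Step 4. [r2c4∈{2,3,6}] in row 2, 3 fits only at r2c4. So r2c4=3.
Step 5. [r3c4∈{5}] nothing but 5 survives at r3c4, so r3c4=5.
Step 6. [r6c3∈{3,5,6}] 3 has one home in row 6: r6c3, so r6c3=3.
Step 7. [r1c5∈{5,6}] r1c5 is the only open cell in row 1 admitting 5 ⇒ r1c5=5.
Step 8. [r5c3∈{5,6}] in col 3, 6 fits only at r5c3, so r5c3=6.
Step 9. [r6c5∈{6}] r6c5's peers cover all but 6, so r6c5=6.
Step 10. [r4c3∈{5}] r4c3 has the single candidate 5. So r4c3=5.
Step 11. [r4c6∈{2,4}] in row 4, 4 fits only at r4c6 ⇒ r4c6=4.
Step 12. [r1c4∈{6}] nothing but 6 survives at r1c4, so r1c4=6.
Step 13. [r2c6∈{2}] r2c6 is down to just 2 ⇒ r2c6=2.
Step 14. [r6c4∈{1}] nothing but 1 survives at r6c4. So r6c4=1.
Step 15. [r5c1∈{5}] r5c1 has the single candidate 5. So r5c1=5.
Step 16. [r4c1∈{3}] nothing but 3 survives at r4c1. So r4c1=3.
Step 17. [r3c2∈{4}] r3c2 is down to just 4, so r3c2=4.
Step 18. [r6c2∈{2}] nothing but 2 survives at r6c2. So r6c2=2.
Step 19. [r2c1∈{6}] r2c1 has the single candidate 6. So r2c1=6.
Step 20. [r6c6∈{5}] only 5 remains possible at r6c6. So r6c6=5.
Step 21. [r4c4∈{2}] r4c4 is down to just 2 ⇒ r4c4=2.
Step 22. [r3c5∈{3}] r3c5 is down to just 3. So r3c5=3.

Answer: 2 3 4 6 5 1 / 6 5 1 3 4 2 / 1 4 2 5 3 6 / 3 6 5 2 1 4 / 5 1 6 4 2 3 / 4 2 3 1 6 5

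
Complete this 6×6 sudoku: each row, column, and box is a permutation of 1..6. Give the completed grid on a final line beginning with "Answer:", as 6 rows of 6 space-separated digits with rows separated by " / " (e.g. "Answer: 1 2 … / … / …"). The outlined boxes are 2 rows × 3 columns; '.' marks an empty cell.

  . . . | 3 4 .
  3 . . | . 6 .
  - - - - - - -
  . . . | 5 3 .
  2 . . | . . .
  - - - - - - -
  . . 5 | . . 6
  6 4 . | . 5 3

Step 1. [r5c1∈{1}] r5c1 has the single candidate 1, so r5c1=1.
Step 2. [r4c2∈{1,3,5,6}] in row 4, 5 fits only at r4c2 ⇒ r4c2=5.
Step 3. [r2c3∈{1,2,4}] row 2 places 4 nowhere but r2c3 ⇒ r2c3=4.
Step 4. [r4c5∈{1}] r4c5 has the single candidate 1. So r4c5=1.
Step 5. [r3c6∈{2,4}] in row 3, 2 fits only at r3c6 ⇒ r3c6=2.
Step 6. [r2c4∈{1,2}] r2c4 is the only open cell in box 2 admitting 2 ⇒ r2c4=2.
Step 7. [r2c2∈{1}] r2c2's peers cover all but 1, so r2c2=1.
Step 8. [r3c2∈{6}] r3c2 is down to just 6. So r3c2=6.
Step 9. [r6c3∈{2}] nothing but 2 survives at r6c3, so r6c3=2.
Step 10. [r1c6∈{1,5}] in row 1, 1 fits only at r1c6 ⇒ r1c6=1.
Step 11. [r5c4∈{4}] r5c4's peers cover all but 4. So r5c4=4.
Step 12. [r5c2∈{3}] nothing but 3 survives at r5c2 ⇒ r5c2=3.
Step 13. [r3c3∈{1}] r3c3 has the single candidate 1 ⇒ r3c3=1.
Step 14. [r1c3∈{6}] r1c3 is down to just 6, so r1c3=6.
Step 15. [r4c6∈{4}] r4c6's peers cover all but 4 ⇒ r4c6=4.
Step 16. [r5c5∈{2}] nothing but 2 survives at r5c5. So r5c5=2.
Step 17. [r1c2∈{2}] only 2 remains possible at r1c2, so r1c2=2.
Step 18. [r3c1∈{4}] nothing but 4 survives at r3c1. So r3c1=4.
Step 19. [r6c4∈{1}] nothing but 1 survives at r6c4. So r6c4=1.
Step 20. [r1c1∈{5}] r1c1 has the single candidate 5, so r1c1=5.
Step 21. [r4c3∈{3}] r4c3 is down to just 3, so r4c3=3.
Step 22. [r2c6∈{5}] only 5 remains possible at r2c6 ⇒ r2c6=5.
Step 23. [r4c4∈{6}] r4c4's peers cover all but 6 ⇒ r4c4=6.

Answer: 5 2 6 3 4 1 / 3 1 4 2 6 5 / 4 6 1 5 3 2 / 2 5 3 6 1 4 / 1 3 5 4 2 6 / 6 4 2 1 5 3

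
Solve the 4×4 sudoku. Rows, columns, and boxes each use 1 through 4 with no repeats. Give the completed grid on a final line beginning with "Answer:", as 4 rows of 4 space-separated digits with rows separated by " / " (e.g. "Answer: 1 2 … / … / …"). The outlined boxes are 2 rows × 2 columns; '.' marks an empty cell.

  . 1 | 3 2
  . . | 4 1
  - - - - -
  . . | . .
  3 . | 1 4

Step 1. [r4c2∈{2}] r4c2 is down to just 2. So r4c2=2.
Step 2. [r1c1∈{4}] r1c1 has the single candidate 4, so r1c1=4.
Step 3. [r3c4∈{3}] r3c4 has the single candidate 3, so r3c4=3.
Step 4. [r3c1∈{1}] r3c1's peers cover all but 1, so r3c1=1.
Step 5. [r3c2∈{4}] r3c2 is down to just 4 ⇒ r3c2=4.
Step 6. [r3c3∈{2}] nothing but 2 survives at r3c3. So r3c3=2.
Step 7. [r2c2∈{3}] only 3 remains possible at r2c2 ⇒ r2c2=3.
Step 8. [r2c1∈{2}] r2c1 is down to just 2, so r2c1=2.

Answer: 4 1 3 2 / 2 3 4 1 / 1 4 2 3 / 3 2 1 4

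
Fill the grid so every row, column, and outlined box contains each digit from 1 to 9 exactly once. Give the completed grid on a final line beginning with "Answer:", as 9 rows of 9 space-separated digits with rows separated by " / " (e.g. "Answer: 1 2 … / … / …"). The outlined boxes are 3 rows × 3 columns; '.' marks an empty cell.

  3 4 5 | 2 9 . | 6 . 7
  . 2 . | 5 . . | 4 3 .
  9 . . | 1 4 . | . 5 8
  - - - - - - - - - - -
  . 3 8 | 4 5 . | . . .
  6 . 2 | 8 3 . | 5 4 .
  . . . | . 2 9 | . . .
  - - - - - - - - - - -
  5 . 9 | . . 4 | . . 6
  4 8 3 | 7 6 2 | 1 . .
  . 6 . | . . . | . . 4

Step 1. [r3c2∈{7}] r3c2 is down to just 7 ⇒ r3c2=7.
Step 2. [r7c2∈{1}] r7c2 is down to just 1 ⇒ r7c2=1.
Step 3. [r7c5∈{8}] r7c5's peers cover all but 8, so r7c5=8.
Step 4. [r8c8∈{9}] r8c8's peers cover all but 9. So r8c8=9.
Step 5. [r4c9∈{1,2,9}] across col 9, 2 lands solely at r4c9 ⇒ r4c9=2.
Step 6. [r9c3∈{7}] r9c3's peers cover all but 7. So r9c3=7.
Step 7. [r7c4∈{3}] only 3 remains possible at r7c4 ⇒ r7c4=3.
Step 8. [r5c6∈{1,7}] in row 5, 7 fits only at r5c6 ⇒ r5c6=7.
Step 9. [r5c9∈{1,9}] row 5 places 1 nowhere but r5c9, so r5c9=1.
Step 10. [r4c6∈{1,6}] r4c6 is the only open cell in box 5 admitting 1, so r4c6=1.
Step 11. [r9c7∈{2,3,8}] in row 9, 3 fits only at r9c7. So r9c7=3.
Step 12. [r4c1∈{7}] r4c1 has the single candidate 7, so r4c1=7.
Step 13. [r9c8∈{2,8}] r9c8 is the only open cell in row 9 admitting 8 ⇒ r9c8=8.
Step 14. [r6c1∈{1}] r6c1 has the single candidate 1, so r6c1=1.
Step 15. [r3c3∈{6}] r3c3 is down to just 6. So r3c3=6.
Step 16. [r7c8∈{2,7}] r7c8 is the only open cell in col 8 admitting 2, so r7c8=2.
Step 17. [r6c8∈{6,7}] across col 8, 7 lands solely at r6c8, so r6c8=7.
Step 18. [r1c6∈{8}] r1c6's peers cover all but 8, so r1c6=8.
Step 19. [r5c2∈{9}] nothing but 9 survives at r5c2 ⇒ r5c2=9.
Step 20. [r2c1∈{8}] nothing but 8 survives at r2c1 ⇒ r2c1=8.
Step 21. [r8c9∈{5}] nothing but 5 survives at r8c9 ⇒ r8c9=5.
Step 22. [r9c1∈{2}] nothing but 2 survives at r9c1. So r9c1=2.
Step 23. [r6c2∈{5}] r6c2 has the single candidate 5. So r6c2=5.
Step 24. [r6c4∈{6}] r6c4 has the single candidate 6 ⇒ r6c4=6.
Step 25. [r9c4∈{9}] r9c4's peers cover all but 9 ⇒ r9c4=9.
Step 26. [r6c7∈{8}] nothing but 8 survives at r6c7, so r6c7=8.
Step 27. [r3c7∈{2}] nothing but 2 survives at r3c7 ⇒ r3c7=2.
Step 28. [r4c7∈{9}] r4c7 is down to just 9. So r4c7=9.
Step 29. [r6c3∈{4}] r6c3 has the single candidate 4, so r6c3=4.
Step 30. [r2c3∈{1}] r2c3 is down to just 1 ⇒ r2c3=1.
Step 31. [r2c9∈{9}] nothing but 9 survives at r2c9. So r2c9=9.
Step 32. [r3c6∈{3}] nothing but 3 survives at r3c6 ⇒ r3c6=3.
Step 33. [r9c5∈{1}] r9c5 is down to just 1 ⇒ r9c5=1.
Step 34. [r9c6∈{5}] nothing but 5 survives at r9c6 ⇒ r9c6=5.
Step 35. [r4c8∈{6}] r4c8's peers cover all but 6. So r4c8=6.
Step 36. [r7c7∈{7}] r7c7 is down to just 7 ⇒ r7c7=7.
Step 37. [r2c6∈{6}] nothing but 6 survives at r2c6 ⇒ r2c6=6.
Step 38. [r2c5∈{7}] r2c5's peers cover all but 7 ⇒ r2c5=7.
Step 39. [r6c9∈{3}] nothing but 3 survives at r6c9. So r6c9=3.
Step 40. [r1c8∈{1}] r1c8 has the single candidate 1 ⇒ r1c8=1.

Answer: 3 4 5 2 9 8 6 1 7 / 8 2 1 5 7 6 4 3 9 / 9 7 6 1 4 3 2 5 8 / 7 3 8 4 5 1 9 6 2 / 6 9 2 8 3 7 5 4 1 / 1 5 4 6 2 9 8 7 3 / 5 1 9 3 8 4 7 2 6 / 4 8 3 7 6 2 1 9 5 / 2 6 7 9 1 5 3 8 4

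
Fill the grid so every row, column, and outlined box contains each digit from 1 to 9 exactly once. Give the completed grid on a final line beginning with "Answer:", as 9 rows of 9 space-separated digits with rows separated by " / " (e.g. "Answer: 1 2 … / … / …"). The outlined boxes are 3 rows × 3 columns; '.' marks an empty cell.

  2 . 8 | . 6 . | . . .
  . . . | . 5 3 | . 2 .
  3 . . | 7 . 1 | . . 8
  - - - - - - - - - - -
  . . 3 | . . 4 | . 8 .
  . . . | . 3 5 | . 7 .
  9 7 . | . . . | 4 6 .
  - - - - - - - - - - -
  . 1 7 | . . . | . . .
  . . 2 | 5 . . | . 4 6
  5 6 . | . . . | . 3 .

Step 1. [r1c6∈{9}] nothing but 9 survives at r1c6, so r1c6=9.
Step 2. [r8c1∈{8}] only 8 remains possible at r8c1, so r8c1=8.
Step 3. [r1c4∈{4}] r1c4 is down to just 4. So r1c4=4.
Step 4. [r1c2∈{5}] r1c2 has the single candidate 5 ⇒ r1c2=5.
Step 5. [r2c9∈{1,4,7,9}] col 9 places 4 nowhere but r2c9. So r2c9=4.
Step 6. [r4c2∈{2}] r4c2's peers cover all but 2, so r4c2=2.
Step 7. [r2c2∈{9}] nothing but 9 survives at r2c2 ⇒ r2c2=9.
Step 8. [r9c3∈{4,9}] col 3 places 9 nowhere but r9c3, so r9c3=9.
Step 9. [r9c5∈{1,2,4,7,8}] r9c5 is the only open cell in row 9 admitting 4, so r9c5=4.
Step 10. [r7c4∈{2,3,6,8,9}] r7c4 is the only open cell in row 7 admitting 3 ⇒ r7c4=3.
Step 11. [r6c9∈{1,2,3,5}] row 6 places 3 nowhere but r6c9, so r6c9=3.
Step 12. [r2c1∈{1,6,7}] in col 1, 7 fits only at r2c1 ⇒ r2c1=7.
Step 13. [r2c3∈{1,6}] r2c3 is the only open cell in box 1 admitting 1, so r2c3=1.
Step 14. [r2c4∈{8}] r2c4's peers cover all but 8 ⇒ r2c4=8.
Step 15. [r8c6∈{7}] r8c6's peers cover all but 7 ⇒ r8c6=7.
Step 16. [r3c3∈{4,6}] box 1 places 6 nowhere but r3c3. So r3c3=6.
Step 17. [r5c3∈{4}] only 4 remains possible at r5c3, so r5c3=4.
Step 18. [r7c6∈{2,6,8}] r7c6 is the only open cell in row 7 admitting 6. So r7c6=6.
Step 19. [r1c7∈{1,3,7}] r1c7 is the only open cell in row 1 admitting 3. So r1c7=3.
Step 20. [r9c7∈{1,2,7,8}] 7 has one home in col 7: r9c7 ⇒ r9c7=7.
Step 21. [r7c7∈{2,5,8,9}] r7c7 is the only open cell in col 7 admitting 8. So r7c7=8.
Step 22. [r5c7∈{1,2,9}] in col 7, 2 fits only at r5c7. So r5c7=2.
Step 23. [r6c5∈{1,2,8}] in col 5, 8 fits only at r6c5 ⇒ r6c5=8.
Step 24. [r6c4∈{1,2}] 1 has one home in row 6: r6c4 ⇒ r6c4=1.
Step 25. [r9c9∈{1,2}] across row 9, 1 lands solely at r9c9, so r9c9=1.
Step 26. [r8c7∈{9}] r8c7 has the single candidate 9. So r8c7=9.
Step 27. [r4c7∈{1,5}] r4c7 is the only open cell in col 7 admitting 1. So r4c7=1.
Step 28. [r4c1∈{6}] only 6 remains possible at r4c1, so r4c1=6.
Step 29. [r4c4∈{9}] r4c4 has the single candidate 9 ⇒ r4c4=9.
Step 30. [r7c9∈{2,5}] 2 has one home in col 9: r7c9, so r7c9=2.
Step 31. [r3c8∈{5,9}] 9 has one home in row 3: r3c8 ⇒ r3c8=9.
Step 32. [r6c6∈{2}] r6c6 is down to just 2 ⇒ r6c6=2.
Step 33. [r2c7∈{6}] r2c7's peers cover all but 6, so r2c7=6.
Step 34. [r5c2∈{8}] r5c2 has the single candidate 8. So r5c2=8.
Step 35. [r7c1∈{4}] nothing but 4 survives at r7c1 ⇒ r7c1=4.
Step 36. [r3c2∈{4}] r3c2's peers cover all but 4. So r3c2=4.
Step 37. [r1c9∈{7}] r1c9's peers cover all but 7 ⇒ r1c9=7.
Step 38. [r5c1∈{1}] r5c1's peers cover all but 1, so r5c1=1.
Step 39. [r5c4∈{6}] only 6 remains possible at r5c4 ⇒ r5c4=6.
Step 40. [r9c4∈{2}] only 2 remains possible at r9c4, so r9c4=2.
Step 41. [r5c9∈{9}] r5c9 has the single candidate 9. So r5c9=9.
Step 42. [r9c6∈{8}] r9c6 has the single candidate 8 ⇒ r9c6=8.
Step 43. [r1c8∈{1}] r1c8 is down to just 1. So r1c8=1.
Step 44. [r6c3∈{5}] nothing but 5 survives at r6c3. So r6c3=5.
Step 45. [r3c7∈{5}] only 5 remains possible at r3c7. So r3c7=5.
Step 46. [r4c5∈{7}] nothing but 7 survives at r4c5 ⇒ r4c5=7.
Step 47. [r7c8∈{5}] only 5 remains possible at r7c8 ⇒ r7c8=5.
Step 48. [r7c5∈{9}] nothing but 9 survives at r7c5. So r7c5=9.
Step 49. [r8c2∈{3}] r8c2 is down to just 3. So r8c2=3.
Step 50. [r3c5∈{2}] r3c5 has the single candidate 2 ⇒ r3c5=2.
Step 51. [r8c5∈{1}] only 1 remains possible at r8c5, so r8c5=1.
Step 52. [r4c9∈{5}] r4c9 is down to just 5, so r4c9=5.

Answer: 2 5 8 4 6 9 3 1 7 / 7 9 1 8 5 3 6 2 4 / 3 4 6 7 2 1 5 9 8 / 6 2 3 9 7 4 1 8 5 / 1 8 4 6 3 5 2 7 9 / 9 7 5 1 8 2 4 6 3 / 4 1 7 3 9 6 8 5 2 / 8 3 2 5 1 7 9 4 6 / 5 6 9 2 4 8 7 3 1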